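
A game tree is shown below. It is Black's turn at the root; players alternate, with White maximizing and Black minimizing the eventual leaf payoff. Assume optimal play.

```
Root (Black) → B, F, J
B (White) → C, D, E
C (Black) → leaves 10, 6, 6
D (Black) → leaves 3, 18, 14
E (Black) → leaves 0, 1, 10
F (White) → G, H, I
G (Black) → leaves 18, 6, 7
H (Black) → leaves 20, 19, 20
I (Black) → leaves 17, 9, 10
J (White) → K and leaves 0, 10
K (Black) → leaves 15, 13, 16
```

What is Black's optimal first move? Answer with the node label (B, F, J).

C (Black): min(10, 6, 6) = 6
D (Black): min(3, 18, 14) = 3
E (Black): min(0, 1, 10) = 0
B (White): max(6, 3, 0) = 6
G (Black): min(18, 6, 7) = 6
H (Black): min(20, 19, 20) = 19
I (Black): min(17, 9, 10) = 9
F (White): max(6, 19, 9) = 19
K (Black): min(15, 13, 16) = 13
J (White): max(13, 0, 10) = 13
Root (Black): min(6, 19, 13) = 6
Black picks the child with the lowest value: B (value 6).

B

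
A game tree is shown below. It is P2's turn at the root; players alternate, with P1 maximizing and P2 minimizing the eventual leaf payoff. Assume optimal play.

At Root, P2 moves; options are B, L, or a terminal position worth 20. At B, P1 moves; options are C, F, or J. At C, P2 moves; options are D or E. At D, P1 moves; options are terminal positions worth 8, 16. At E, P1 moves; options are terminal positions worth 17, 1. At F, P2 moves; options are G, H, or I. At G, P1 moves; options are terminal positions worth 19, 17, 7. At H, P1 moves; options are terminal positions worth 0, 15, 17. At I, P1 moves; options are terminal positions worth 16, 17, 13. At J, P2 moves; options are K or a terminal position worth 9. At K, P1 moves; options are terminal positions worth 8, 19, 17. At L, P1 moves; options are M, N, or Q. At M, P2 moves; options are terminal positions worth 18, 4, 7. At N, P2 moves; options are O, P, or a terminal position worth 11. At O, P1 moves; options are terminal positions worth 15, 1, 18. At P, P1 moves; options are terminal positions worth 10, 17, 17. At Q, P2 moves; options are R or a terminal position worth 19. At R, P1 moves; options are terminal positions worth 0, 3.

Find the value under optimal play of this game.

11

D (P1): max(8, 16) = 16
E (P1): max(17, 1) = 17
C (P2): min(16, 17) = 16
G (P1): max(19, 17, 7) = 19
H (P1): max(0, 15, 17) = 17
I (P1): max(16, 17, 13) = 17
F (P2): min(19, 17, 17) = 17
K (P1): max(8, 19, 17) = 19
J (P2): min(19, 9) = 9
B (P1): max(16, 17, 9) = 17
M (P2): min(18, 4, 7) = 4
O (P1): max(15, 1, 18) = 18
P (P1): max(10, 17, 17) = 17
N (P2): min(18, 17, 11) = 11
R (P1): max(0, 3) = 3
Q (P2): min(3, 19) = 3
L (P1): max(4, 11, 3) = 11
Root (P2): min(17, 11, 20) = 11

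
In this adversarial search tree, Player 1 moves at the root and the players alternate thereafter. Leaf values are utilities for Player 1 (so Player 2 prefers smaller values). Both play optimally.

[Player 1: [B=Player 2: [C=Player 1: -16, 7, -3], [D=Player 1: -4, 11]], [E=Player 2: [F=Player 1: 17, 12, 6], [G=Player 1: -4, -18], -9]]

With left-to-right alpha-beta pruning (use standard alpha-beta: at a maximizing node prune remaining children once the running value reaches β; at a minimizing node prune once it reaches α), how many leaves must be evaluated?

10

C [α=-∞,β=+∞]: v=7
D [α=-∞,β=7]: v=11
B [α=-∞,β=+∞]: v=7
F [α=7,β=+∞]: v=17
G [α=7,β=17]: v=-4
E [α=7,β=+∞]: v=-4 after child 2 ≤ α → α-cutoff, skip 1
Root [α=-∞,β=+∞]: v=7
Leaves evaluated: 10 of 11.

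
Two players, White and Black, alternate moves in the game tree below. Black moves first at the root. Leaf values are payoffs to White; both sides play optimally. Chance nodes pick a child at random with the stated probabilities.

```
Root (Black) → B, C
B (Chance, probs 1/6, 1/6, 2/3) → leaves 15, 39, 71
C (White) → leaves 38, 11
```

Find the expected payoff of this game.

38

B (Chance): 1/6·15 + 1/6·39 + 2/3·71 = 56.33
C (White): max(38, 11) = 38
Root (Black): min(56.33, 38) = 38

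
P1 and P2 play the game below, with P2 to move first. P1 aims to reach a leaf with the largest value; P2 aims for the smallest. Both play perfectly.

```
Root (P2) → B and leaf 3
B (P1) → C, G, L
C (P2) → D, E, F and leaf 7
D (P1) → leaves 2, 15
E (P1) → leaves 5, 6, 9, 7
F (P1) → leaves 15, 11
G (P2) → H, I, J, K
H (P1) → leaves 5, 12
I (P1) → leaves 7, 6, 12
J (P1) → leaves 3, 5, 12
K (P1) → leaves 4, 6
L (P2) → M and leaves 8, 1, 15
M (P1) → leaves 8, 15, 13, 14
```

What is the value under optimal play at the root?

D (P1): max(2, 15) = 15
E (P1): max(5, 6, 9, 7) = 9
F (P1): max(15, 11) = 15
C (P2): min(15, 9, 15, 7) = 7
H (P1): max(5, 12) = 12
I (P1): max(7, 6, 12) = 12
J (P1): max(3, 5, 12) = 12
K (P1): max(4, 6) = 6
G (P2): min(12, 12, 12, 6) = 6
M (P1): max(8, 15, 13, 14) = 15
L (P2): min(15, 8, 1, 15) = 1
B (P1): max(7, 6, 1) = 7
Root (P2): min(7, 3) = 3

3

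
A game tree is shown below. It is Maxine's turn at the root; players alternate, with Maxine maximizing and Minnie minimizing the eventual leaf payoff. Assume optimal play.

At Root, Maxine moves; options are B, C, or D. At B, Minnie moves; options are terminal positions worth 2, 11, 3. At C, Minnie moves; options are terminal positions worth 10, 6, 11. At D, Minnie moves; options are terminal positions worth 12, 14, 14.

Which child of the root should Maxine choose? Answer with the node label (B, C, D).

D

B (Minnie): min(2, 11, 3) = 2
C (Minnie): min(10, 6, 11) = 6
D (Minnie): min(12, 14, 14) = 12
Root (Maxine): max(2, 6, 12) = 12
Maxine picks the child with the highest value: D (value 12).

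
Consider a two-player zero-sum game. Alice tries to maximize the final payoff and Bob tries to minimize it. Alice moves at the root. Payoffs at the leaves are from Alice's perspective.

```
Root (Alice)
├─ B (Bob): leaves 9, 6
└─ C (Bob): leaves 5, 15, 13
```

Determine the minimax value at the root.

6

B (Bob): min(9, 6) = 6
C (Bob): min(5, 15, 13) = 5
Root (Alice): max(6, 5) = 6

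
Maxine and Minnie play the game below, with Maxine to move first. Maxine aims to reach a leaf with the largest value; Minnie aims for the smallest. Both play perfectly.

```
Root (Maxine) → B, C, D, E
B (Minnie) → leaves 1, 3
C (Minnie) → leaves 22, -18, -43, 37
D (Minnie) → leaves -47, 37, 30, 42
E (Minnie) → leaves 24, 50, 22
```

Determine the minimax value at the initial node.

22

B (Minnie): min(1, 3) = 1
C (Minnie): min(22, -18, -43, 37) = -43
D (Minnie): min(-47, 37, 30, 42) = -47
E (Minnie): min(24, 50, 22) = 22
Root (Maxine): max(1, -43, -47, 22) = 22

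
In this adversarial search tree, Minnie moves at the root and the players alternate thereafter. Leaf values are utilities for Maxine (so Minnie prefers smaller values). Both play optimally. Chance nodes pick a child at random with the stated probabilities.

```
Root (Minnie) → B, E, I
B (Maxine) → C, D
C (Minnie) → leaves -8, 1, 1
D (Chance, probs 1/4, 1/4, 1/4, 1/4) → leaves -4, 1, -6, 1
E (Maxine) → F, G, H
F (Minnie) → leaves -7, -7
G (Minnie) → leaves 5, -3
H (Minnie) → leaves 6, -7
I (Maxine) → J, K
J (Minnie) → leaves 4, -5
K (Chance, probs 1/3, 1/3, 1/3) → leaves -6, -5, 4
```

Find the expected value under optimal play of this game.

-3

C (Minnie): min(-8, 1, 1) = -8
D (Chance): 1/4·-4 + 1/4·1 + 1/4·-6 + 1/4·1 = -2
B (Maxine): max(-8, -2) = -2
F (Minnie): min(-7, -7) = -7
G (Minnie): min(5, -3) = -3
H (Minnie): min(6, -7) = -7
E (Maxine): max(-7, -3, -7) = -3
J (Minnie): min(4, -5) = -5
K (Chance): 1/3·-6 + 1/3·-5 + 1/3·4 = -2.33
I (Maxine): max(-5, -2.33) = -2.33
Root (Minnie): min(-2, -3, -2.33) = -3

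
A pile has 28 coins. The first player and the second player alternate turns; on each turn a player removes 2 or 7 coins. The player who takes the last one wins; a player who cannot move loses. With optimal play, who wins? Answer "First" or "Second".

Second

W/L table (W = player to move can force a win):
i:   0  1  2  3  4  5  6  7  8  9 10 11 12 13 14 15 16 17 18 19 20 21 22 23 24 25 26 27 28
     L  L  W  W  L  L  W  W  W  L  L  W  W  L  L  W  W  W  L  L  W  W  L  L  W  W  W  L  L
Position 28 is L, so the second player wins.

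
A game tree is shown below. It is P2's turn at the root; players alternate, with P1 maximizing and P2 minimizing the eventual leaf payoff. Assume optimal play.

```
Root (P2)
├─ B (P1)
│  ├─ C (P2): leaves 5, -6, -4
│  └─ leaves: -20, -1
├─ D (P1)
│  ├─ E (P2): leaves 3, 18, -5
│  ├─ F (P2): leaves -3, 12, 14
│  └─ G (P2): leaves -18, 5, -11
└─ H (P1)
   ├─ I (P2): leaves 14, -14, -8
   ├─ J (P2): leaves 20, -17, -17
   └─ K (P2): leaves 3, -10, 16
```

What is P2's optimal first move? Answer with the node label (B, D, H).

C (P2): min(5, -6, -4) = -6
B (P1): max(-6, -20, -1) = -1
E (P2): min(3, 18, -5) = -5
F (P2): min(-3, 12, 14) = -3
G (P2): min(-18, 5, -11) = -18
D (P1): max(-5, -3, -18) = -3
I (P2): min(14, -14, -8) = -14
J (P2): min(20, -17, -17) = -17
K (P2): min(3, -10, 16) = -10
H (P1): max(-14, -17, -10) = -10
Root (P2): min(-1, -3, -10) = -10
P2 picks the child with the lowest value: H (value -10).

H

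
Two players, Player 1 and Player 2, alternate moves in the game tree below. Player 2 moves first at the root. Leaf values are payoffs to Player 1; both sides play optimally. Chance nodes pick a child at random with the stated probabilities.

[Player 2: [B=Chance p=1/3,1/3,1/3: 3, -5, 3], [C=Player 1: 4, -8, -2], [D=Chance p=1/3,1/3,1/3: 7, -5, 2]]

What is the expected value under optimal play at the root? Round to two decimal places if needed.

B (Chance): 1/3·3 + 1/3·-5 + 1/3·3 = 0.33
C (Player 1): max(4, -8, -2) = 4
D (Chance): 1/3·7 + 1/3·-5 + 1/3·2 = 1.33
Root (Player 2): min(0.33, 4, 1.33) = 0.33

0.33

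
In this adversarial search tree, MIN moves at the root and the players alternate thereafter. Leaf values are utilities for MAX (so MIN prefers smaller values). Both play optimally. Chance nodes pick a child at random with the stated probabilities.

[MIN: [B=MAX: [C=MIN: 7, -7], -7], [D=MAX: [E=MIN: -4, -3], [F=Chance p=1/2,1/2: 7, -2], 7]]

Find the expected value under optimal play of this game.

C (MIN): min(7, -7) = -7
B (MAX): max(-7, -7) = -7
E (MIN): min(-4, -3) = -4
F (Chance): 1/2·7 + 1/2·-2 = 2.5
D (MAX): max(-4, 2.5, 7) = 7
Root (MIN): min(-7, 7) = -7

-7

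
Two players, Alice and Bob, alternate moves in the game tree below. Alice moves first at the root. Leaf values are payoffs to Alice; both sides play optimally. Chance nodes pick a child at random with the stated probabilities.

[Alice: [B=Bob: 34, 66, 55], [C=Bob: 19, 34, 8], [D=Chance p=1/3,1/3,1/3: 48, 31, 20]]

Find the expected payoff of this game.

34

B (Bob): min(34, 66, 55) = 34
C (Bob): min(19, 34, 8) = 8
D (Chance): 1/3·48 + 1/3·31 + 1/3·20 = 33
Root (Alice): max(34, 8, 33) = 34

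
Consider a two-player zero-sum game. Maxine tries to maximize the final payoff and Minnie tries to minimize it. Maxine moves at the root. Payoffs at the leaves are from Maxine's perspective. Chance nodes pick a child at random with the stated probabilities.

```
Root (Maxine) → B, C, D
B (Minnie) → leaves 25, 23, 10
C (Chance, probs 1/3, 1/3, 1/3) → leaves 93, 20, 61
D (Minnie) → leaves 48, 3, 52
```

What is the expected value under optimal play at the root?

B (Minnie): min(25, 23, 10) = 10
C (Chance): 1/3·93 + 1/3·20 + 1/3·61 = 58
D (Minnie): min(48, 3, 52) = 3
Root (Maxine): max(10, 58, 3) = 58

58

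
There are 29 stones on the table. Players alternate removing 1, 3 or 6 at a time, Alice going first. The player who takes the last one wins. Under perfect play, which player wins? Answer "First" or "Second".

W/L table (W = player to move can force a win):
i:   0  1  2  3  4  5  6  7  8  9 10 11 12 13 14 15 16 17 18 19 20 21 22 23 24 25 26 27 28 29
     L  W  L  W  L  W  W  W  W  L  W  L  W  L  W  W  W  W  L  W  L  W  L  W  W  W  W  L  W  L
Position 29 is L, so the second player wins.

Second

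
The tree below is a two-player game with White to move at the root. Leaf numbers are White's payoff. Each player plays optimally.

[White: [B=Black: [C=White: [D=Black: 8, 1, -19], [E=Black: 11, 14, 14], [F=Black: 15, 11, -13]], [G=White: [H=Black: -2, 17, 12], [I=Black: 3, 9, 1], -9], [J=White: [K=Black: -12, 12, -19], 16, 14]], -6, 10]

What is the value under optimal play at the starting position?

10

D (Black): min(8, 1, -19) = -19
E (Black): min(11, 14, 14) = 11
F (Black): min(15, 11, -13) = -13
C (White): max(-19, 11, -13) = 11
H (Black): min(-2, 17, 12) = -2
I (Black): min(3, 9, 1) = 1
G (White): max(-2, 1, -9) = 1
K (Black): min(-12, 12, -19) = -19
J (White): max(-19, 16, 14) = 16
B (Black): min(11, 1, 16) = 1
Root (White): max(1, -6, 10) = 10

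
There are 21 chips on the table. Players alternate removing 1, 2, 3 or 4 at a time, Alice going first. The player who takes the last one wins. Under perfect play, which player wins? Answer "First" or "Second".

Mark each pile size as W (mover wins) or L (mover loses):
i:   0  1  2  3  4  5  6  7  8  9 10 11 12 13 14 15 16 17 18 19 20 21
     L  W  W  W  W  L  W  W  W  W  L  W  W  W  W  L  W  W  W  W  L  W
Position 21 is W, so the first player wins.

First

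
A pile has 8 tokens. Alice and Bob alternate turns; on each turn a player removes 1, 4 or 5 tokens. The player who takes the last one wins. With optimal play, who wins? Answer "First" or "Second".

Second

Mark each pile size as W (mover wins) or L (mover loses):
i:   0  1  2  3  4  5  6  7  8
     L  W  L  W  W  W  W  W  L
Position 8 is L, so the second player wins.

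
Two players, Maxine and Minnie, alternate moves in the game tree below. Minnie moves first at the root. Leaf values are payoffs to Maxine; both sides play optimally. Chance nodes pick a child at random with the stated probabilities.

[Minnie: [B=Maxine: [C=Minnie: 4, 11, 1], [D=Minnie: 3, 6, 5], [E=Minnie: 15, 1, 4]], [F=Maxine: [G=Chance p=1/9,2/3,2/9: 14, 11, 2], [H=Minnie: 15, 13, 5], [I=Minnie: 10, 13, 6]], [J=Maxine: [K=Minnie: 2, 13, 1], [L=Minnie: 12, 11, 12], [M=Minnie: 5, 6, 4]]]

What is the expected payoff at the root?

3

C (Minnie): min(4, 11, 1) = 1
D (Minnie): min(3, 6, 5) = 3
E (Minnie): min(15, 1, 4) = 1
B (Maxine): max(1, 3, 1) = 3
G (Chance): 1/9·14 + 2/3·11 + 2/9·2 = 9.33
H (Minnie): min(15, 13, 5) = 5
I (Minnie): min(10, 13, 6) = 6
F (Maxine): max(9.33, 5, 6) = 9.33
K (Minnie): min(2, 13, 1) = 1
L (Minnie): min(12, 11, 12) = 11
M (Minnie): min(5, 6, 4) = 4
J (Maxine): max(1, 11, 4) = 11
Root (Minnie): min(3, 9.33, 11) = 3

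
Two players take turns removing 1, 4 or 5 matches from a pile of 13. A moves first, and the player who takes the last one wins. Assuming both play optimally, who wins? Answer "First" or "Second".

First

i:   0  1  2  3  4  5  6  7  8  9 10 11 12 13
     L  W  L  W  W  W  W  W  L  W  L  W  W  W
Position 13 is W, so the first player wins.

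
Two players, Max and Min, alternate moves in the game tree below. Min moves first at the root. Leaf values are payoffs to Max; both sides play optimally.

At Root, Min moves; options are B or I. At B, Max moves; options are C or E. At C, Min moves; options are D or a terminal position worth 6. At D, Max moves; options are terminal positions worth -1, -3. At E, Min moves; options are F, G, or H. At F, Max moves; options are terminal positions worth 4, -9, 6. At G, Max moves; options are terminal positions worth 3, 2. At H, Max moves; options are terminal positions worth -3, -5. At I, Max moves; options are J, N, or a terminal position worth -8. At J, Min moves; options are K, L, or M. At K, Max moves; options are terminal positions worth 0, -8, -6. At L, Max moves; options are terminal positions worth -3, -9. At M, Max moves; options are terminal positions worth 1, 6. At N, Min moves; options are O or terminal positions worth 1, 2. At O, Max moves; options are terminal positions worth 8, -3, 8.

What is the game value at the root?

D (Max): max(-1, -3) = -1
C (Min): min(-1, 6) = -1
F (Max): max(4, -9, 6) = 6
G (Max): max(3, 2) = 3
H (Max): max(-3, -5) = -3
E (Min): min(6, 3, -3) = -3
B (Max): max(-1, -3) = -1
K (Max): max(0, -8, -6) = 0
L (Max): max(-3, -9) = -3
M (Max): max(1, 6) = 6
J (Min): min(0, -3, 6) = -3
O (Max): max(8, -3, 8) = 8
N (Min): min(8, 1, 2) = 1
I (Max): max(-3, 1, -8) = 1
Root (Min): min(-1, 1) = -1

-1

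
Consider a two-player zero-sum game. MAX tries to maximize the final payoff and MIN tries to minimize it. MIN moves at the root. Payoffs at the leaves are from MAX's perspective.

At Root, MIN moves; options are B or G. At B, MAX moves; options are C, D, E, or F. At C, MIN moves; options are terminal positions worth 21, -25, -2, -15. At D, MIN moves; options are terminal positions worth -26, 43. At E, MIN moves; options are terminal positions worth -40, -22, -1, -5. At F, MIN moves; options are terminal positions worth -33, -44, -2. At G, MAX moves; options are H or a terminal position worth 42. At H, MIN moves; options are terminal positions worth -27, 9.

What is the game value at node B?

-25

C: min(21, -25, -2, -15) = -25
D: min(-26, 43) = -26
E: min(-40, -22, -1, -5) = -40
F: min(-33, -44, -2) = -44
B: max(-25, -26, -40, -44) = -25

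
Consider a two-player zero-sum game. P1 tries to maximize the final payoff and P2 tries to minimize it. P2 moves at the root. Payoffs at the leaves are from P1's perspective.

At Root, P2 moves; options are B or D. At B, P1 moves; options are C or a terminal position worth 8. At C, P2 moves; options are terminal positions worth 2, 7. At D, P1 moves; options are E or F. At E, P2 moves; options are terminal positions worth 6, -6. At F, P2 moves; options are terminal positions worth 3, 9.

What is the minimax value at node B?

C: min(2, 7) = 2
B: max(2, 8) = 8

8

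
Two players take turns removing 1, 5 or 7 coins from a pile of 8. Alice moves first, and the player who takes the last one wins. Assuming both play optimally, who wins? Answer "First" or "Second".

Second

Mark each pile size as W (mover wins) or L (mover loses):
i:   0  1  2  3  4  5  6  7  8
     L  W  L  W  L  W  L  W  L
Position 8 is L, so the second player wins.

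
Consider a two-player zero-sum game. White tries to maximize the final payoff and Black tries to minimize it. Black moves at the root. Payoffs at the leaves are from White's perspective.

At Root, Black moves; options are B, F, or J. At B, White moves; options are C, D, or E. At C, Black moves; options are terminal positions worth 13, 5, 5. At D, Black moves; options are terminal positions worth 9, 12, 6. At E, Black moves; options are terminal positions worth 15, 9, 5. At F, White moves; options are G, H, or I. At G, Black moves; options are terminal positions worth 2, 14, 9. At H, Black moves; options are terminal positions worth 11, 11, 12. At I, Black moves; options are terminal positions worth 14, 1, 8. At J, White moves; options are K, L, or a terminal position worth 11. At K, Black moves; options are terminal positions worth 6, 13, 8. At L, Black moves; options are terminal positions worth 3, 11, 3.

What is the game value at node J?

K: min(6, 13, 8) = 6
L: min(3, 11, 3) = 3
J: max(6, 3, 11) = 11

11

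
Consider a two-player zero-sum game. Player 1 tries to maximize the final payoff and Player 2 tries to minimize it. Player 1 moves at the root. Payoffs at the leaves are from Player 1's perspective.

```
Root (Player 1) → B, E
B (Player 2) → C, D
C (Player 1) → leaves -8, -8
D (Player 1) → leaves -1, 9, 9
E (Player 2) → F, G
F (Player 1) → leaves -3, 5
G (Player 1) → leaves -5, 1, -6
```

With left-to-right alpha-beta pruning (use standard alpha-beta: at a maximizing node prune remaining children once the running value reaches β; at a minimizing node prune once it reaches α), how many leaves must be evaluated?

C [α=-∞,β=+∞]: v=-8
D [α=-∞,β=-8]: v=-1 after child 1 ≥ β → β-cutoff, skip 2
B [α=-∞,β=+∞]: v=-8
F [α=-8,β=+∞]: v=5
G [α=-8,β=5]: v=1
E [α=-8,β=+∞]: v=1
Root [α=-∞,β=+∞]: v=1
Leaves evaluated: 8 of 10.

8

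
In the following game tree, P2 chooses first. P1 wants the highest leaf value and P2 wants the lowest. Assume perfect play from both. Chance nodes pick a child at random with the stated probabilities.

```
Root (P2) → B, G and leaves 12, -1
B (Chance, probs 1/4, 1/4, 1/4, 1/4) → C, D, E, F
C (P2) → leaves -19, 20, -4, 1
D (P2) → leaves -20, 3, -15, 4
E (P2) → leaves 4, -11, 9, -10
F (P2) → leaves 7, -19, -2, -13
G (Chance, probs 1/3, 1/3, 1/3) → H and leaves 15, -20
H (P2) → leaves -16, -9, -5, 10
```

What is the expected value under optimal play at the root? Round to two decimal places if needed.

C (P2): min(-19, 20, -4, 1) = -19
D (P2): min(-20, 3, -15, 4) = -20
E (P2): min(4, -11, 9, -10) = -11
F (P2): min(7, -19, -2, -13) = -19
B (Chance): 1/4·-19 + 1/4·-20 + 1/4·-11 + 1/4·-19 = -17.25
H (P2): min(-16, -9, -5, 10) = -16
G (Chance): 1/3·-16 + 1/3·15 + 1/3·-20 = -7
Root (P2): min(-17.25, -7, 12, -1) = -17.25

-17.25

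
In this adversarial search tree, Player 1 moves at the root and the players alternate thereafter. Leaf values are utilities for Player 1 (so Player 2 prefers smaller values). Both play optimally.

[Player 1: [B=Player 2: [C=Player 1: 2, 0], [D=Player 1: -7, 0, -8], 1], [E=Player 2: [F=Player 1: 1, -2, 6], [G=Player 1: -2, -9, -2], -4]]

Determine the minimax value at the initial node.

C (Player 1): max(2, 0) = 2
D (Player 1): max(-7, 0, -8) = 0
B (Player 2): min(2, 0, 1) = 0
F (Player 1): max(1, -2, 6) = 6
G (Player 1): max(-2, -9, -2) = -2
E (Player 2): min(6, -2, -4) = -4
Root (Player 1): max(0, -4) = 0

0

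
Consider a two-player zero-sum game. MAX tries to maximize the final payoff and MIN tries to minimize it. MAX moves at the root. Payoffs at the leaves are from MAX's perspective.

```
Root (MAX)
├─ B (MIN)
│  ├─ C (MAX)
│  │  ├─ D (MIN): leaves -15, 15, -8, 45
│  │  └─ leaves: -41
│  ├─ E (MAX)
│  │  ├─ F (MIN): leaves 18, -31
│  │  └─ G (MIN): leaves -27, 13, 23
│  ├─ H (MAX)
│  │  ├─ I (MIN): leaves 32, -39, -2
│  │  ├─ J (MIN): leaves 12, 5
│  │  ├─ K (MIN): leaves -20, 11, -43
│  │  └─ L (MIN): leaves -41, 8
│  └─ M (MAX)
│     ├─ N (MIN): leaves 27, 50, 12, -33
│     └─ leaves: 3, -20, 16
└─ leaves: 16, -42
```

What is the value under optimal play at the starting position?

D (MIN): min(-15, 15, -8, 45) = -15
C (MAX): max(-15, -41) = -15
F (MIN): min(18, -31) = -31
G (MIN): min(-27, 13, 23) = -27
E (MAX): max(-31, -27) = -27
I (MIN): min(32, -39, -2) = -39
J (MIN): min(12, 5) = 5
K (MIN): min(-20, 11, -43) = -43
L (MIN): min(-41, 8) = -41
H (MAX): max(-39, 5, -43, -41) = 5
N (MIN): min(27, 50, 12, -33) = -33
M (MAX): max(-33, 3, -20, 16) = 16
B (MIN): min(-15, -27, 5, 16) = -27
Root (MAX): max(-27, 16, -42) = 16

16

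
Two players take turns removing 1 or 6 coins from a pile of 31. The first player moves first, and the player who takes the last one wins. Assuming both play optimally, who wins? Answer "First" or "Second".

First

W/L table (W = player to move can force a win):
i:   0  1  2  3  4  5  6  7  8  9 10 11 12 13 14 15 16 17 18 19 20 21 22 23 24 25 26 27 28 29 30 31
     L  W  L  W  L  W  W  L  W  L  W  L  W  W  L  W  L  W  L  W  W  L  W  L  W  L  W  W  L  W  L  W
Position 31 is W, so the first player wins.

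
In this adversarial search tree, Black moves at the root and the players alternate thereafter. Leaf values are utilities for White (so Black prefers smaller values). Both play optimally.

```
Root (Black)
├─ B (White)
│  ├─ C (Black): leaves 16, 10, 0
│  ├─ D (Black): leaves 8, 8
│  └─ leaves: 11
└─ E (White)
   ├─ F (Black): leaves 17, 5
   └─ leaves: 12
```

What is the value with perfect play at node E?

F: min(17, 5) = 5
E: max(5, 12) = 12

12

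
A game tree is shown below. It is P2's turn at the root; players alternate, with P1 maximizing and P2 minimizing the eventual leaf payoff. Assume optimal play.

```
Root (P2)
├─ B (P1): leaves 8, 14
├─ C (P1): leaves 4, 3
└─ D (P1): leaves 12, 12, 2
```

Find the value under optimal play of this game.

4

B (P1): max(8, 14) = 14
C (P1): max(4, 3) = 4
D (P1): max(12, 12, 2) = 12
Root (P2): min(14, 4, 12) = 4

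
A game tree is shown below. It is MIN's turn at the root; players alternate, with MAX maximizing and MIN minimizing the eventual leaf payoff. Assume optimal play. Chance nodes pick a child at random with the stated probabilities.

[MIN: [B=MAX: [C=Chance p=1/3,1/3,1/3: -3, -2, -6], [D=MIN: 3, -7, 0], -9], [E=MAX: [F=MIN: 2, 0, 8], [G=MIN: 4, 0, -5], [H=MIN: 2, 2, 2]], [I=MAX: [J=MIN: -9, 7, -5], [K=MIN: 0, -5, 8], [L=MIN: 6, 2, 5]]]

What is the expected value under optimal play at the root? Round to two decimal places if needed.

-3.67

C (Chance): 1/3·-3 + 1/3·-2 + 1/3·-6 = -3.67
D (MIN): min(3, -7, 0) = -7
B (MAX): max(-3.67, -7, -9) = -3.67
F (MIN): min(2, 0, 8) = 0
G (MIN): min(4, 0, -5) = -5
H (MIN): min(2, 2, 2) = 2
E (MAX): max(0, -5, 2) = 2
J (MIN): min(-9, 7, -5) = -9
K (MIN): min(0, -5, 8) = -5
L (MIN): min(6, 2, 5) = 2
I (MAX): max(-9, -5, 2) = 2
Root (MIN): min(-3.67, 2, 2) = -3.67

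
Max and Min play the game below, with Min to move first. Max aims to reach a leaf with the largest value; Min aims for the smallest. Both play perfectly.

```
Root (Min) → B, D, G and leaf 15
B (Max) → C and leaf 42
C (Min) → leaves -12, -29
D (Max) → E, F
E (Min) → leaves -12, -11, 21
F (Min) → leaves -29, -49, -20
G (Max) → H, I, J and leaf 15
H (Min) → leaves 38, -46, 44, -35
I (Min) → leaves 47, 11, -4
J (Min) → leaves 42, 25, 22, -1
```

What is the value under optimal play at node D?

-12

E: min(-12, -11, 21) = -12
F: min(-29, -49, -20) = -49
D: max(-12, -49) = -12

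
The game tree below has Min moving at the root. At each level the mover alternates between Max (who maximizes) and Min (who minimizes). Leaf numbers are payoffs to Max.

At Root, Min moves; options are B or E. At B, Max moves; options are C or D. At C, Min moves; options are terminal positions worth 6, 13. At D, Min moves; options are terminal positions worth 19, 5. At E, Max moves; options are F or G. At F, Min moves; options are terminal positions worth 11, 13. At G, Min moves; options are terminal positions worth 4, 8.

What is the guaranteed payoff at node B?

C: min(6, 13) = 6
D: min(19, 5) = 5
B: max(6, 5) = 6

6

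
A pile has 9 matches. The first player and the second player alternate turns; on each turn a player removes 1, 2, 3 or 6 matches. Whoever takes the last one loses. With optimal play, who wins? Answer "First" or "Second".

Second

i:   0  1  2  3  4  5  6  7  8  9
     W  L  W  W  W  L  W  W  W  L
Position 9 is L, so the second player wins.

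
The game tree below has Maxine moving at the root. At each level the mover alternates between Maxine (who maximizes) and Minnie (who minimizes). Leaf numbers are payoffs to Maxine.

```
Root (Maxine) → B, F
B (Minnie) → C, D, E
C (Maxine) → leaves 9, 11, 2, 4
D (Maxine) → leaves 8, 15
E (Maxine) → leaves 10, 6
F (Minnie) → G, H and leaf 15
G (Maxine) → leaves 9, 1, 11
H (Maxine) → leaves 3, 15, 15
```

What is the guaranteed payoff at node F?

G: max(9, 1, 11) = 11
H: max(3, 15, 15) = 15
F: min(11, 15, 15) = 11

11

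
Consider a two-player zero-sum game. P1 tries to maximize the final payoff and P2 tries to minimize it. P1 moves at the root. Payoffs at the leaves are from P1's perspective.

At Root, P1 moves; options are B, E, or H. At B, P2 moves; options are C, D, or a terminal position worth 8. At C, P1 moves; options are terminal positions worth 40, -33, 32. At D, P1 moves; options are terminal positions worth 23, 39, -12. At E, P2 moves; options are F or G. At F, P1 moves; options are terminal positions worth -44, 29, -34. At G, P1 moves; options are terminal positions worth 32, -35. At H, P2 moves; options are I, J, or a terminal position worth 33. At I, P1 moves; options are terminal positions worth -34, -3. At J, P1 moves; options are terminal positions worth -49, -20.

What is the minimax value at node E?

29

F: max(-44, 29, -34) = 29
G: max(32, -35) = 32
E: min(29, 32) = 29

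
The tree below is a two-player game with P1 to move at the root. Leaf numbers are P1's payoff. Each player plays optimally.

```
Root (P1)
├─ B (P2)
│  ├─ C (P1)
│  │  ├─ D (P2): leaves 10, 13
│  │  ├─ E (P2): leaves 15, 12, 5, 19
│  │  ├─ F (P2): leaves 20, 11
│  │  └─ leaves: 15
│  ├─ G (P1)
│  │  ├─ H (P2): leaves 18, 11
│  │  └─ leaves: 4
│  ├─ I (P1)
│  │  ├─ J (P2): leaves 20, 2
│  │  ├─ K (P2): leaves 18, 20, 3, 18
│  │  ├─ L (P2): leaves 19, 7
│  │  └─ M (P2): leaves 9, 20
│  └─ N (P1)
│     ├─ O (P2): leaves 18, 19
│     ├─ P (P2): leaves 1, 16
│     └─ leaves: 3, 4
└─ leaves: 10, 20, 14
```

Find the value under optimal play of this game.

20

D (P2): min(10, 13) = 10
E (P2): min(15, 12, 5, 19) = 5
F (P2): min(20, 11) = 11
C (P1): max(10, 5, 11, 15) = 15
H (P2): min(18, 11) = 11
G (P1): max(11, 4) = 11
J (P2): min(20, 2) = 2
K (P2): min(18, 20, 3, 18) = 3
L (P2): min(19, 7) = 7
M (P2): min(9, 20) = 9
I (P1): max(2, 3, 7, 9) = 9
O (P2): min(18, 19) = 18
P (P2): min(1, 16) = 1
N (P1): max(18, 1, 3, 4) = 18
B (P2): min(15, 11, 9, 18) = 9
Root (P1): max(9, 10, 20, 14) = 20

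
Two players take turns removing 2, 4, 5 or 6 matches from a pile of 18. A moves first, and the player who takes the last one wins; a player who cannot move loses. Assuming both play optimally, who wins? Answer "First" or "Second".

First

Positions where the player to move wins (W) vs loses (L):
i:   0  1  2  3  4  5  6  7  8  9 10 11 12 13 14 15 16 17 18
     L  L  W  W  W  W  W  W  L  L  W  W  W  W  W  W  L  L  W
Position 18 is W, so the first player wins.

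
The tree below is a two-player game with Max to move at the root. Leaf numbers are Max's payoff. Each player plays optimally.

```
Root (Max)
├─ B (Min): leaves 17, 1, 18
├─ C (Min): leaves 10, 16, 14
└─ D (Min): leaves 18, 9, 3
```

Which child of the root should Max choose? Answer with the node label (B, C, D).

C

B (Min): min(17, 1, 18) = 1
C (Min): min(10, 16, 14) = 10
D (Min): min(18, 9, 3) = 3
Root (Max): max(1, 10, 3) = 10
Max picks the child with the highest value: C (value 10).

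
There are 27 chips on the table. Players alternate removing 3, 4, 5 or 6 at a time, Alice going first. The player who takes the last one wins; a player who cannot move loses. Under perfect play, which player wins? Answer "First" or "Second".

Second

Positions where the player to move wins (W) vs loses (L):
i:   0  1  2  3  4  5  6  7  8  9 10 11 12 13 14 15 16 17 18 19 20 21 22 23 24 25 26 27
     L  L  L  W  W  W  W  W  W  L  L  L  W  W  W  W  W  W  L  L  L  W  W  W  W  W  W  L
Position 27 is L, so the second player wins.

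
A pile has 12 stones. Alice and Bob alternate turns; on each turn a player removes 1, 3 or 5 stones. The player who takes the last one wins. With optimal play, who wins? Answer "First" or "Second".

Second

i:   0  1  2  3  4  5  6  7  8  9 10 11 12
     L  W  L  W  L  W  L  W  L  W  L  W  L
Position 12 is L, so the second player wins.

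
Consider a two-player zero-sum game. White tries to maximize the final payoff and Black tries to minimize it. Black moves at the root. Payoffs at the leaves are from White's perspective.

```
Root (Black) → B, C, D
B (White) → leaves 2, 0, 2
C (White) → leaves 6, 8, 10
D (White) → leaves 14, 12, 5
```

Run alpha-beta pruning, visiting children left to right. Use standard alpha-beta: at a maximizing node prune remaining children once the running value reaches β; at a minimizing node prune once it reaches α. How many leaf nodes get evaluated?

5

B [α=-∞,β=+∞]: v=2
C [α=-∞,β=2]: v=6 after child 1 ≥ β → β-cutoff, skip 2
D [α=-∞,β=2]: v=14 after child 1 ≥ β → β-cutoff, skip 2
Root [α=-∞,β=+∞]: v=2
Leaves evaluated: 5 of 9.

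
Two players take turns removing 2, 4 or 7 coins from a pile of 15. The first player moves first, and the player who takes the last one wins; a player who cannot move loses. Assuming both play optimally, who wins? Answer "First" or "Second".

Mark each pile size as W (mover wins) or L (mover loses):
i:   0  1  2  3  4  5  6  7  8  9 10 11 12 13 14 15
     L  L  W  W  W  W  L  W  W  L  W  W  L  W  W  L
Position 15 is L, so the second player wins.

Second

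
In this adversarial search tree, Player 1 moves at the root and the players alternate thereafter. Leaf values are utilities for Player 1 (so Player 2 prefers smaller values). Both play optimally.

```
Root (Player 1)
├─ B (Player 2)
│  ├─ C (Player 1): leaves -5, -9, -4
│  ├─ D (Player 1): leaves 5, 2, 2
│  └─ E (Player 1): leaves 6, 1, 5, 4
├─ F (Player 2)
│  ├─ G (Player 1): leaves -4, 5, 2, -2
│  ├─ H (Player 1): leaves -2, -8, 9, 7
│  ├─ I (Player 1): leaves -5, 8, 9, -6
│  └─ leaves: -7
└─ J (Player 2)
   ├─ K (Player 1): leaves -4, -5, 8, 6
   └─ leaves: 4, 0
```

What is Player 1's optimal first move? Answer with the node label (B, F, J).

C (Player 1): max(-5, -9, -4) = -4
D (Player 1): max(5, 2, 2) = 5
E (Player 1): max(6, 1, 5, 4) = 6
B (Player 2): min(-4, 5, 6) = -4
G (Player 1): max(-4, 5, 2, -2) = 5
H (Player 1): max(-2, -8, 9, 7) = 9
I (Player 1): max(-5, 8, 9, -6) = 9
F (Player 2): min(5, 9, 9, -7) = -7
K (Player 1): max(-4, -5, 8, 6) = 8
J (Player 2): min(8, 4, 0) = 0
Root (Player 1): max(-4, -7, 0) = 0
Player 1 picks the child with the highest value: J (value 0).

J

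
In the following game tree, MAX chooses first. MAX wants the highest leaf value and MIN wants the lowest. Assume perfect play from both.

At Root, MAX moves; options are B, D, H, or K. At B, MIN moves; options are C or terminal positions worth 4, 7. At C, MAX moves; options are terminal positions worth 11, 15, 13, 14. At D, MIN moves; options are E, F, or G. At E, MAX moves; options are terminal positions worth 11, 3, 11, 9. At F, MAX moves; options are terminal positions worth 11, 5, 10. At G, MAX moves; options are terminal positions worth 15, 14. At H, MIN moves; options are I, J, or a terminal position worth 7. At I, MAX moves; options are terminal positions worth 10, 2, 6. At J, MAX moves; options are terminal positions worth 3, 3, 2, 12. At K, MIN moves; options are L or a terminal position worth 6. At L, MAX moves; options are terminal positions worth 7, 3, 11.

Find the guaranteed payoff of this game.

11

C (MAX): max(11, 15, 13, 14) = 15
B (MIN): min(15, 4, 7) = 4
E (MAX): max(11, 3, 11, 9) = 11
F (MAX): max(11, 5, 10) = 11
G (MAX): max(15, 14) = 15
D (MIN): min(11, 11, 15) = 11
I (MAX): max(10, 2, 6) = 10
J (MAX): max(3, 3, 2, 12) = 12
H (MIN): min(10, 12, 7) = 7
L (MAX): max(7, 3, 11) = 11
K (MIN): min(11, 6) = 6
Root (MAX): max(4, 11, 7, 6) = 11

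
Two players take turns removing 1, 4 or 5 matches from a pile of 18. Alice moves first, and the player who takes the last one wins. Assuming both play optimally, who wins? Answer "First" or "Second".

Mark each pile size as W (mover wins) or L (mover loses):
i:   0  1  2  3  4  5  6  7  8  9 10 11 12 13 14 15 16 17 18
     L  W  L  W  W  W  W  W  L  W  L  W  W  W  W  W  L  W  L
Position 18 is L, so the second player wins.

Second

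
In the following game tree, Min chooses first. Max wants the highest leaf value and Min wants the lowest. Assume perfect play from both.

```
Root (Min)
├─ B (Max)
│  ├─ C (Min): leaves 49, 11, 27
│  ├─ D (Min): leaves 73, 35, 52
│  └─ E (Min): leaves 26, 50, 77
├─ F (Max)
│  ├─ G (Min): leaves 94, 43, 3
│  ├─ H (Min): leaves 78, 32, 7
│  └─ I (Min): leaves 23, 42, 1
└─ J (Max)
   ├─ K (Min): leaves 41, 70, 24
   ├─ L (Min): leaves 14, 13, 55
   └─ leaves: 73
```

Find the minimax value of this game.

7

C (Min): min(49, 11, 27) = 11
D (Min): min(73, 35, 52) = 35
E (Min): min(26, 50, 77) = 26
B (Max): max(11, 35, 26) = 35
G (Min): min(94, 43, 3) = 3
H (Min): min(78, 32, 7) = 7
I (Min): min(23, 42, 1) = 1
F (Max): max(3, 7, 1) = 7
K (Min): min(41, 70, 24) = 24
L (Min): min(14, 13, 55) = 13
J (Max): max(24, 13, 73) = 73
Root (Min): min(35, 7, 73) = 7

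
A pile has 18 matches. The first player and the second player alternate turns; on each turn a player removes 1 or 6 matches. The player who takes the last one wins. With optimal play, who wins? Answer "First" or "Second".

i:   0  1  2  3  4  5  6  7  8  9 10 11 12 13 14 15 16 17 18
     L  W  L  W  L  W  W  L  W  L  W  L  W  W  L  W  L  W  L
Position 18 is L, so the second player wins.

Second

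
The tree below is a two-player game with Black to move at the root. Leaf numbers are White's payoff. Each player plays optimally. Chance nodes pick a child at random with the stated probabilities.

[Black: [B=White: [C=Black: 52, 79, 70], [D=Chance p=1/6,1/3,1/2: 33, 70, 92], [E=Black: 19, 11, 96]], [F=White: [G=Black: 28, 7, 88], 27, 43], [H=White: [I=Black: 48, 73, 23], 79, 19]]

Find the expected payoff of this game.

C (Black): min(52, 79, 70) = 52
D (Chance): 1/6·33 + 1/3·70 + 1/2·92 = 74.83
E (Black): min(19, 11, 96) = 11
B (White): max(52, 74.83, 11) = 74.83
G (Black): min(28, 7, 88) = 7
F (White): max(7, 27, 43) = 43
I (Black): min(48, 73, 23) = 23
H (White): max(23, 79, 19) = 79
Root (Black): min(74.83, 43, 79) = 43

43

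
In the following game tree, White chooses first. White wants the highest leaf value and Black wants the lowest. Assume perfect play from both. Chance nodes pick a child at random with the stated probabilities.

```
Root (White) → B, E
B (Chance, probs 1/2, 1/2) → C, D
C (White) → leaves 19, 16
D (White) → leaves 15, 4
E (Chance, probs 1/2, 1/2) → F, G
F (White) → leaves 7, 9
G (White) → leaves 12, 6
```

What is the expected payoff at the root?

17

C (White): max(19, 16) = 19
D (White): max(15, 4) = 15
B (Chance): 1/2·19 + 1/2·15 = 17
F (White): max(7, 9) = 9
G (White): max(12, 6) = 12
E (Chance): 1/2·9 + 1/2·12 = 10.5
Root (White): max(17, 10.5) = 17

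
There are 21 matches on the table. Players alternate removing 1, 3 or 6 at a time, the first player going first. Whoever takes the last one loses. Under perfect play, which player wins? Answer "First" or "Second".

Positions where the player to move wins (W) vs loses (L):
i:   0  1  2  3  4  5  6  7  8  9 10 11 12 13 14 15 16 17 18 19 20 21
     W  L  W  L  W  L  W  W  W  W  L  W  L  W  L  W  W  W  W  L  W  L
Position 21 is L, so the second player wins.

Second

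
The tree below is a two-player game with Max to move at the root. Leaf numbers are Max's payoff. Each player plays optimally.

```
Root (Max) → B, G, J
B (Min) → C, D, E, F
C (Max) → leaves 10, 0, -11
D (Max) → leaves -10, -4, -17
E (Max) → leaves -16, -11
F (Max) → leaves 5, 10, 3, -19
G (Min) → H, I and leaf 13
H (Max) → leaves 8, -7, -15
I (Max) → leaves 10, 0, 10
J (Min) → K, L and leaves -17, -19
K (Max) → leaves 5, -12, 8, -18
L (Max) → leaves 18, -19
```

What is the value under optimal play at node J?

K: max(5, -12, 8, -18) = 8
L: max(18, -19) = 18
J: min(8, 18, -17, -19) = -19

-19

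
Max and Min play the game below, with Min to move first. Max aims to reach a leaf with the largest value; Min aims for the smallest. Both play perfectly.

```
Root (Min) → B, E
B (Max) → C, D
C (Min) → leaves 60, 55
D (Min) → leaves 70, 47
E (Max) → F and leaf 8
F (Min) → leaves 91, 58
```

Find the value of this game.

C (Min): min(60, 55) = 55
D (Min): min(70, 47) = 47
B (Max): max(55, 47) = 55
F (Min): min(91, 58) = 58
E (Max): max(58, 8) = 58
Root (Min): min(55, 58) = 55

55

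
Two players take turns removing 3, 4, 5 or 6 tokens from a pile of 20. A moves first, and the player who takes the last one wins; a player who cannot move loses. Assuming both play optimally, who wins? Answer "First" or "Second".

i:   0  1  2  3  4  5  6  7  8  9 10 11 12 13 14 15 16 17 18 19 20
     L  L  L  W  W  W  W  W  W  L  L  L  W  W  W  W  W  W  L  L  L
Position 20 is L, so the second player wins.

Second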